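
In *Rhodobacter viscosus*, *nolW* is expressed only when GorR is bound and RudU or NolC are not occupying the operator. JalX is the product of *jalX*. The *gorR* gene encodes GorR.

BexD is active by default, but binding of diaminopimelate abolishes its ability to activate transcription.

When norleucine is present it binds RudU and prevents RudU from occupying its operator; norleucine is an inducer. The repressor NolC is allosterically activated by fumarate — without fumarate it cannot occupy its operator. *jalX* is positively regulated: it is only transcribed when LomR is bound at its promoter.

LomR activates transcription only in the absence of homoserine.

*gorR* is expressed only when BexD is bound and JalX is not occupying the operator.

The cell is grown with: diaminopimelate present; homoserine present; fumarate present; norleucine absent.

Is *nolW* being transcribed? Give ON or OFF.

Norleucine is absent, so RudU is active.
Fumarate is present, so NolC is active.
Diaminopimelate is present, so BexD is inactive.
Homoserine is present, so LomR is inactive.
Required activator LomR is absent, so *jalX* is not transcribed.
So JalX is not produced.
Required activator BexD is absent, so *gorR* is not transcribed.
So GorR is not produced.
With repressor RudU bound, *nolW* is not transcribed.

OFF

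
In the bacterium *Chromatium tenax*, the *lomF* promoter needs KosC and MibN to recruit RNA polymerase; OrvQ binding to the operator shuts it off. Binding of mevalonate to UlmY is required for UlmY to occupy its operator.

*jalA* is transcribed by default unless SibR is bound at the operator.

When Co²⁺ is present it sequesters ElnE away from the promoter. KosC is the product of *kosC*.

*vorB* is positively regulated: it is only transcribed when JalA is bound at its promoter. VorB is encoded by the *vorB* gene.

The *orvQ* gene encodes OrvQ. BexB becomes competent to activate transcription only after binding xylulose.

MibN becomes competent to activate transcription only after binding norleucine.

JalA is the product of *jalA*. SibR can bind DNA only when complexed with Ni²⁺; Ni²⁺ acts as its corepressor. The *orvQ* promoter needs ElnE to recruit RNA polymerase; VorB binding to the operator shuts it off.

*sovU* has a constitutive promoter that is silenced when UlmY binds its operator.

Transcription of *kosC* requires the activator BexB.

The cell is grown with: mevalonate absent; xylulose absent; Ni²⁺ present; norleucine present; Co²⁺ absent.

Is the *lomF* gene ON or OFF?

Xylulose is absent, so BexB is inactive.
Required activator BexB is absent, so *kosC* is not transcribed.
So KosC is not produced.
Co²⁺ is absent, so ElnE is active.
Ni²⁺ is present, so SibR is active.
With repressor SibR bound, *jalA* is not transcribed.
So JalA is not produced.
Required activator JalA is absent, so *vorB* is not transcribed.
So VorB is not produced.
No repressor is bound and ElnE is active, so *orvQ* is transcribed.
So OrvQ is produced and active.
Norleucine is present, so MibN is active.
With repressor OrvQ bound, *lomF* is not transcribed.

OFF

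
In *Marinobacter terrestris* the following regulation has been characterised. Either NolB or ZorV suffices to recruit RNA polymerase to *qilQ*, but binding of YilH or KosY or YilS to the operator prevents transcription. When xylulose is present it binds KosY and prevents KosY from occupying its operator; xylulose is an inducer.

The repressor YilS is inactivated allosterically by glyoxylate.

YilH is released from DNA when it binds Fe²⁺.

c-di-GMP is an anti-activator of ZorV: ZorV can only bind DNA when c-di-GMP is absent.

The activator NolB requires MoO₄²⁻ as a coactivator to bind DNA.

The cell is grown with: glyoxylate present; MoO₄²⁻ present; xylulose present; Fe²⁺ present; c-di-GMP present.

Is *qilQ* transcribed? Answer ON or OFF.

MoO₄²⁻ is present, so NolB is active.
Fe²⁺ is present, so YilH is inactive.
Xylulose is present, so KosY is inactive.
c-di-GMP is present, so ZorV is inactive.
Glyoxylate is present, so YilS is inactive.
Activator NolB is present, so *qilQ* is transcribed.

ON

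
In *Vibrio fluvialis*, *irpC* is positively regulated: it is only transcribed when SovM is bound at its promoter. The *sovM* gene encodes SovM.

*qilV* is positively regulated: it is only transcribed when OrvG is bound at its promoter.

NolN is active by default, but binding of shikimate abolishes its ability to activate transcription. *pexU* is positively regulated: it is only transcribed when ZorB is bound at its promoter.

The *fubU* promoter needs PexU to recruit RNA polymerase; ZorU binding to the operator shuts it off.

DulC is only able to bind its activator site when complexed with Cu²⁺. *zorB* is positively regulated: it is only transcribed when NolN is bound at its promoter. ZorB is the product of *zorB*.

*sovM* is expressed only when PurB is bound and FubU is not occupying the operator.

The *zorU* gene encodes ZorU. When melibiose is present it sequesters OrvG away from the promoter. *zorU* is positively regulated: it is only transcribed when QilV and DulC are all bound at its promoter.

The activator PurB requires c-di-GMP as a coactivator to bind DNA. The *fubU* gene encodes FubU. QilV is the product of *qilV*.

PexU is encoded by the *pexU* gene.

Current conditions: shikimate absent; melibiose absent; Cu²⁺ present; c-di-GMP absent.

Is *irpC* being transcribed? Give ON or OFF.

Melibiose is absent, so OrvG is active.
No repressor is bound and OrvG is active, so *qilV* is transcribed.
So QilV is produced and active.
Cu²⁺ is present, so DulC is active.
No repressor is bound and QilV and DulC are active, so *zorU* is transcribed.
So ZorU is produced and active.
Shikimate is absent, so NolN is active.
No repressor is bound and NolN is active, so *zorB* is transcribed.
So ZorB is produced and active.
No repressor is bound and ZorB is active, so *pexU* is transcribed.
So PexU is produced and active.
With repressor ZorU bound, *fubU* is not transcribed.
So FubU is not produced.
c-di-GMP is absent, so PurB is inactive.
Required activator PurB is absent, so *sovM* is not transcribed.
So SovM is not produced.
Required activator SovM is absent, so *irpC* is not transcribed.

OFF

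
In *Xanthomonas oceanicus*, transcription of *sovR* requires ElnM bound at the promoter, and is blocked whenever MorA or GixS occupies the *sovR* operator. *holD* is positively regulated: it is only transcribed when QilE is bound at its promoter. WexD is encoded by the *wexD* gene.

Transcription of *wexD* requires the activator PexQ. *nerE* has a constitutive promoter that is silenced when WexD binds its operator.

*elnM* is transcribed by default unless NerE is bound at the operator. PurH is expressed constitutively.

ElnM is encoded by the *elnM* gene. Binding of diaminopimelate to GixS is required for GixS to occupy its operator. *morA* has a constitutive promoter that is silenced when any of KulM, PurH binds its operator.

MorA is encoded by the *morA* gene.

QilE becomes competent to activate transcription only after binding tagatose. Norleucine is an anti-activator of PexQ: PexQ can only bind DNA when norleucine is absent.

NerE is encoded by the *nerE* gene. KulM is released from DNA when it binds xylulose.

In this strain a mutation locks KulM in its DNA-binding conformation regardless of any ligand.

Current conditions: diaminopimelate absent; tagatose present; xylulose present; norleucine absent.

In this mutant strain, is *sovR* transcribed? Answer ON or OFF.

ON

KulM is constitutively active in this strain.
PurH is produced constitutively and is active.
With repressor KulM bound, *morA* is not transcribed.
So MorA is not produced.
Diaminopimelate is absent, so GixS is inactive.
Norleucine is absent, so PexQ is active.
No repressor is bound and PexQ is active, so *wexD* is transcribed.
So WexD is produced and active.
With repressor WexD bound, *nerE* is not transcribed.
So NerE is not produced.
With no repressor bound, *elnM* is transcribed.
So ElnM is produced and active.
No repressor is bound and ElnM is active, so *sovR* is transcribed.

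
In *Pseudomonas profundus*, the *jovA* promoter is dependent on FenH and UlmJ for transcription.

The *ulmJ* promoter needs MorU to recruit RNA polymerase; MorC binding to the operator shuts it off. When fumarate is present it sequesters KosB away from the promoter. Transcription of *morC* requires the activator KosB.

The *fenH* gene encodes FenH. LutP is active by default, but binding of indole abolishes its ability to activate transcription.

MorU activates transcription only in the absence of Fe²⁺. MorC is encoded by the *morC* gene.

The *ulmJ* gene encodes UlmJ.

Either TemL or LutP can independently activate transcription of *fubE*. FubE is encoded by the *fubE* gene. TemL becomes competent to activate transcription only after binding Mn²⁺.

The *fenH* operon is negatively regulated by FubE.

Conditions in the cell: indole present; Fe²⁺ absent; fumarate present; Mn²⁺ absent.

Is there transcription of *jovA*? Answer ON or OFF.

ON

Mn²⁺ is absent, so TemL is inactive.
Indole is present, so LutP is inactive.
No activator is available at the *fubE* promoter, so *fubE* is not transcribed.
So FubE is not produced.
With no repressor bound, *fenH* is transcribed.
So FenH is produced and active.
Fumarate is present, so KosB is inactive.
Required activator KosB is absent, so *morC* is not transcribed.
So MorC is not produced.
Fe²⁺ is absent, so MorU is active.
No repressor is bound and MorU is active, so *ulmJ* is transcribed.
So UlmJ is produced and active.
No repressor is bound and FenH and UlmJ are active, so *jovA* is transcribed.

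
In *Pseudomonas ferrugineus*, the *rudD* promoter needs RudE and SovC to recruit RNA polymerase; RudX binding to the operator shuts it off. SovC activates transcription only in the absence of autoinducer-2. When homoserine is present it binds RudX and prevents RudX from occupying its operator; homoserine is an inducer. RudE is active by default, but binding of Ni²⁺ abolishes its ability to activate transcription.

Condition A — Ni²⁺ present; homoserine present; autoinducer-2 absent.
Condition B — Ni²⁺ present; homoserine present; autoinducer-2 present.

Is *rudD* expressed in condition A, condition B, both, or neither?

neither

Condition A:
Ni²⁺ is present, so RudE is inactive.
Homoserine is present, so RudX is inactive.
Autoinducer-2 is absent, so SovC is active.
Required activator RudE is absent, so *rudD* is not transcribed.
→ *rudD* is OFF in A.
Condition B:
Ni²⁺ is present, so RudE is inactive.
Homoserine is present, so RudX is inactive.
Autoinducer-2 is present, so SovC is inactive.
Required activator RudE is absent, so *rudD* is not transcribed.
→ *rudD* is OFF in B.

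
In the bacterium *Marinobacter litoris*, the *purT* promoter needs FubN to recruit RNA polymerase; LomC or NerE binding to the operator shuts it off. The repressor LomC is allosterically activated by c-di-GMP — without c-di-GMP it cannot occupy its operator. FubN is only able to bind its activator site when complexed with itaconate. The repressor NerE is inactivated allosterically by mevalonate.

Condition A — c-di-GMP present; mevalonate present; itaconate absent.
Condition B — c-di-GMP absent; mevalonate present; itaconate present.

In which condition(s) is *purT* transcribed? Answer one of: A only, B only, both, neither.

B only

Condition A:
c-di-GMP is present, so LomC is active.
Mevalonate is present, so NerE is inactive.
Itaconate is absent, so FubN is inactive.
With repressor LomC bound, *purT* is not transcribed.
→ *purT* is OFF in A.
Condition B:
c-di-GMP is absent, so LomC is inactive.
Mevalonate is present, so NerE is inactive.
Itaconate is present, so FubN is active.
No repressor is bound and FubN is active, so *purT* is transcribed.
→ *purT* is ON in B.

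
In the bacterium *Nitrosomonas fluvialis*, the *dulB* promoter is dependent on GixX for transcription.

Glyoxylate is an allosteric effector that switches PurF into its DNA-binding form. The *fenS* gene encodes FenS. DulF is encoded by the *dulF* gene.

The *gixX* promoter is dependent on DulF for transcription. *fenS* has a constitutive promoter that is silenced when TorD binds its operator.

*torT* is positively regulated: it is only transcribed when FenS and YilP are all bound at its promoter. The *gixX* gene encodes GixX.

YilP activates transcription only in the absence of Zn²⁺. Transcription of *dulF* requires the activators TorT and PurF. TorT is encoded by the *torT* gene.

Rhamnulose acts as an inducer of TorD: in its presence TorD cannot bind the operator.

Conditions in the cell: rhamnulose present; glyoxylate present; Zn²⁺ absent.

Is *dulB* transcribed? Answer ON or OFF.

Rhamnulose is present, so TorD is inactive.
With no repressor bound, *fenS* is transcribed.
So FenS is produced and active.
Zn²⁺ is absent, so YilP is active.
No repressor is bound and FenS and YilP are active, so *torT* is transcribed.
So TorT is produced and active.
Glyoxylate is present, so PurF is active.
No repressor is bound and TorT and PurF are active, so *dulF* is transcribed.
So DulF is produced and active.
No repressor is bound and DulF is active, so *gixX* is transcribed.
So GixX is produced and active.
No repressor is bound and GixX is active, so *dulB* is transcribed.

ON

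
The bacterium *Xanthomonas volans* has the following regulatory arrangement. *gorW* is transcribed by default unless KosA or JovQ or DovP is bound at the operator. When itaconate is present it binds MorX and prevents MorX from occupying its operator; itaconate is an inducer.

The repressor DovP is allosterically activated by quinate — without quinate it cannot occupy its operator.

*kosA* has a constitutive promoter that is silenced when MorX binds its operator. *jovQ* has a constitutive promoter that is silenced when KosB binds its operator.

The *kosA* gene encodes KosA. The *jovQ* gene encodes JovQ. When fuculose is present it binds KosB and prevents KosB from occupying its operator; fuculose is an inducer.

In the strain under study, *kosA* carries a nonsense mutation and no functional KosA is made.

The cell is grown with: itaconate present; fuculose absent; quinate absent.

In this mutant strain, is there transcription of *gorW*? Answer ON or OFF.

ON

KosA is non-functional in this strain, so it has no effect.
Fuculose is absent, so KosB is active.
With repressor KosB bound, *jovQ* is not transcribed.
So JovQ is not produced.
Quinate is absent, so DovP is inactive.
With no repressor bound, *gorW* is transcribed.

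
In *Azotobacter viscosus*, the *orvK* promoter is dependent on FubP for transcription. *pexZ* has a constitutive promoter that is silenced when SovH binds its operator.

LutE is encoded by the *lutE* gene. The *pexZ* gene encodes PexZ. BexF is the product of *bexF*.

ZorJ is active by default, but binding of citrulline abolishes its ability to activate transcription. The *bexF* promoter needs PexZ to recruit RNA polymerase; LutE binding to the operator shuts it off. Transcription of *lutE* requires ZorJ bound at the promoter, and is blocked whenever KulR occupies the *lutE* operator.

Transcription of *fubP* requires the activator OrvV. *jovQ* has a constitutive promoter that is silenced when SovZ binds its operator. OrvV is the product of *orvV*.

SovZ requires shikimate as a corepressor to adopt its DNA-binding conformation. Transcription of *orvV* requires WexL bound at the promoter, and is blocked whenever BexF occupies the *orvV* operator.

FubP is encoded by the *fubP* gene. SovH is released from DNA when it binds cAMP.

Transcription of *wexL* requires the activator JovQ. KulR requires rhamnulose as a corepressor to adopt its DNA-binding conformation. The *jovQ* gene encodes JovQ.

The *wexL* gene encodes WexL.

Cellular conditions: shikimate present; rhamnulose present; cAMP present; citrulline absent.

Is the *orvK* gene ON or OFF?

OFF

Citrulline is absent, so ZorJ is active.
Rhamnulose is present, so KulR is active.
With repressor KulR bound, *lutE* is not transcribed.
So LutE is not produced.
cAMP is present, so SovH is inactive.
With no repressor bound, *pexZ* is transcribed.
So PexZ is produced and active.
No repressor is bound and PexZ is active, so *bexF* is transcribed.
So BexF is produced and active.
Shikimate is present, so SovZ is active.
With repressor SovZ bound, *jovQ* is not transcribed.
So JovQ is not produced.
Required activator JovQ is absent, so *wexL* is not transcribed.
So WexL is not produced.
With repressor BexF bound, *orvV* is not transcribed.
So OrvV is not produced.
Required activator OrvV is absent, so *fubP* is not transcribed.
So FubP is not produced.
Required activator FubP is absent, so *orvK* is not transcribed.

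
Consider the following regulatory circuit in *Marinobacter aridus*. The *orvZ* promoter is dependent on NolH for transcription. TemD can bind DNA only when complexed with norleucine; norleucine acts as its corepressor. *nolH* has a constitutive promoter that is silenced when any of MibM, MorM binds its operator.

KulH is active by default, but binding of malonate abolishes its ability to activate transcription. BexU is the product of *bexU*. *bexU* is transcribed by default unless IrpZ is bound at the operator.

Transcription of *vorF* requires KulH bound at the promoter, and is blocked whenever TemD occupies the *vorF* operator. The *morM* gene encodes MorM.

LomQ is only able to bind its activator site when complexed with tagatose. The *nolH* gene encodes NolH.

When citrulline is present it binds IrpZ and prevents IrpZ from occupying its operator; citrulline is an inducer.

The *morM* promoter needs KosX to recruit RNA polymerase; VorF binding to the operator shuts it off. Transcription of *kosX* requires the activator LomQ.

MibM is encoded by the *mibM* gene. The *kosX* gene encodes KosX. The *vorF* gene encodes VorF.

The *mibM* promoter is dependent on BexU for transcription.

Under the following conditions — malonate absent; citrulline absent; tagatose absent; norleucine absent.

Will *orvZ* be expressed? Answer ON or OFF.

Citrulline is absent, so IrpZ is active.
With repressor IrpZ bound, *bexU* is not transcribed.
So BexU is not produced.
Required activator BexU is absent, so *mibM* is not transcribed.
So MibM is not produced.
Tagatose is absent, so LomQ is inactive.
Required activator LomQ is absent, so *kosX* is not transcribed.
So KosX is not produced.
Norleucine is absent, so TemD is inactive.
Malonate is absent, so KulH is active.
No repressor is bound and KulH is active, so *vorF* is transcribed.
So VorF is produced and active.
With repressor VorF bound, *morM* is not transcribed.
So MorM is not produced.
With no repressor bound, *nolH* is transcribed.
So NolH is produced and active.
No repressor is bound and NolH is active, so *orvZ* is transcribed.

ON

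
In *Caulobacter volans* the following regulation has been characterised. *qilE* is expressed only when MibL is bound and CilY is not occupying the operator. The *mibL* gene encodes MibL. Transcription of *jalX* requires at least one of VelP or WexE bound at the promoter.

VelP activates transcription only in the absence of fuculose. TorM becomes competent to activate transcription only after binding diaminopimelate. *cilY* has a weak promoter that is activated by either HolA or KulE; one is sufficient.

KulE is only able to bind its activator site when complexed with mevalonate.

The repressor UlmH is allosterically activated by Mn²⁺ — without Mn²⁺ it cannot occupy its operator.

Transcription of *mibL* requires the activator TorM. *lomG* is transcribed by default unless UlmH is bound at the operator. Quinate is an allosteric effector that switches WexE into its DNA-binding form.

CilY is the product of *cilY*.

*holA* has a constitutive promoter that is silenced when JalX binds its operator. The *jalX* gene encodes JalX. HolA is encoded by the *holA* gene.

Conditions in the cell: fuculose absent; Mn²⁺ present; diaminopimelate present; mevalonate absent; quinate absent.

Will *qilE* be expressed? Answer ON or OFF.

Fuculose is absent, so VelP is active.
Quinate is absent, so WexE is inactive.
Activator VelP is present, so *jalX* is transcribed.
So JalX is produced and active.
With repressor JalX bound, *holA* is not transcribed.
So HolA is not produced.
Mevalonate is absent, so KulE is inactive.
No activator is available at the *cilY* promoter, so *cilY* is not transcribed.
So CilY is not produced.
Diaminopimelate is present, so TorM is active.
No repressor is bound and TorM is active, so *mibL* is transcribed.
So MibL is produced and active.
No repressor is bound and MibL is active, so *qilE* is transcribed.

ON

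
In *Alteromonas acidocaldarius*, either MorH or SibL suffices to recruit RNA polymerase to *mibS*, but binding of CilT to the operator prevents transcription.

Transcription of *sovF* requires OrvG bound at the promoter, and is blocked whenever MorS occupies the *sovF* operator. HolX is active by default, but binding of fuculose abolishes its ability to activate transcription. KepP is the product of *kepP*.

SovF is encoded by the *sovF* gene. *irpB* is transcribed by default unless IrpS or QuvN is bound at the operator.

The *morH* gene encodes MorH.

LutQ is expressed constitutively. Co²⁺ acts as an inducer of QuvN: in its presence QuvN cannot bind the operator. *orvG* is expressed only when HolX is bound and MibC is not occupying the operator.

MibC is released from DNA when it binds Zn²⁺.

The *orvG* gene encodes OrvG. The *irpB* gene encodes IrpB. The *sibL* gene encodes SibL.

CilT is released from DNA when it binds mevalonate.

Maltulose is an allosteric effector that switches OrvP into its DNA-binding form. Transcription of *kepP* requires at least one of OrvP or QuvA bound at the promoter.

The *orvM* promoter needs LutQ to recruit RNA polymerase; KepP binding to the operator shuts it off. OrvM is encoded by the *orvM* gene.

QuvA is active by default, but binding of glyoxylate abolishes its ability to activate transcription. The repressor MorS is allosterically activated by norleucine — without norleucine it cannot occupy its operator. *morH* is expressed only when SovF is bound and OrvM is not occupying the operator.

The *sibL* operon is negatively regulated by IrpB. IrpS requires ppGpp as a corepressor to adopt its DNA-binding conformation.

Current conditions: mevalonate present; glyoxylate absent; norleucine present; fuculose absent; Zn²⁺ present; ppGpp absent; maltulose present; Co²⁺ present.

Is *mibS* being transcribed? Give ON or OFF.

Fuculose is absent, so HolX is active.
Zn²⁺ is present, so MibC is inactive.
No repressor is bound and HolX is active, so *orvG* is transcribed.
So OrvG is produced and active.
Norleucine is present, so MorS is active.
With repressor MorS bound, *sovF* is not transcribed.
So SovF is not produced.
Maltulose is present, so OrvP is active.
Glyoxylate is absent, so QuvA is active.
Activator OrvP is present, so *kepP* is transcribed.
So KepP is produced and active.
LutQ is produced constitutively and is active.
With repressor KepP bound, *orvM* is not transcribed.
So OrvM is not produced.
Required activator SovF is absent, so *morH* is not transcribed.
So MorH is not produced.
Mevalonate is present, so CilT is inactive.
ppGpp is absent, so IrpS is inactive.
Co²⁺ is present, so QuvN is inactive.
With no repressor bound, *irpB* is transcribed.
So IrpB is produced and active.
With repressor IrpB bound, *sibL* is not transcribed.
So SibL is not produced.
No activator is available at the *mibS* promoter, so *mibS* is not transcribed.

OFF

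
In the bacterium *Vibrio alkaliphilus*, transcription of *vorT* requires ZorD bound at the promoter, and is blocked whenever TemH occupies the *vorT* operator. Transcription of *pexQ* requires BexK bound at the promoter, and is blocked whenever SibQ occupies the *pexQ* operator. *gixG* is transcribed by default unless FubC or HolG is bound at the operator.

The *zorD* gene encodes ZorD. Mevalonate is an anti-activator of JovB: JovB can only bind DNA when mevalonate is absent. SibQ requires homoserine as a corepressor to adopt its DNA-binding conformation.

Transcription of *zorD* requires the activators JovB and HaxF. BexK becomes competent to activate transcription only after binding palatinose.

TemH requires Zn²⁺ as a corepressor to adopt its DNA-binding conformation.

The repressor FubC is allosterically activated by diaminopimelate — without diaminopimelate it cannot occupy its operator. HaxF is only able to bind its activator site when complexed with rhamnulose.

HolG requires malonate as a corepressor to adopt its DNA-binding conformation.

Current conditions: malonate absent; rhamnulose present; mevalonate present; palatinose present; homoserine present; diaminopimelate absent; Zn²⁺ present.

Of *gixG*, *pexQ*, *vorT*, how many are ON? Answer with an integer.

1

Diaminopimelate is absent, so FubC is inactive.
Malonate is absent, so HolG is inactive.
With no repressor bound, *gixG* is transcribed.
→ *gixG* is ON.
Homoserine is present, so SibQ is active.
Palatinose is present, so BexK is active.
With repressor SibQ bound, *pexQ* is not transcribed.
→ *pexQ* is OFF.
Mevalonate is present, so JovB is inactive.
Rhamnulose is present, so HaxF is active.
Required activator JovB is absent, so *zorD* is not transcribed.
So ZorD is not produced.
Zn²⁺ is present, so TemH is active.
With repressor TemH bound, *vorT* is not transcribed.
→ *vorT* is OFF.
1 of the 3 genes is transcribed.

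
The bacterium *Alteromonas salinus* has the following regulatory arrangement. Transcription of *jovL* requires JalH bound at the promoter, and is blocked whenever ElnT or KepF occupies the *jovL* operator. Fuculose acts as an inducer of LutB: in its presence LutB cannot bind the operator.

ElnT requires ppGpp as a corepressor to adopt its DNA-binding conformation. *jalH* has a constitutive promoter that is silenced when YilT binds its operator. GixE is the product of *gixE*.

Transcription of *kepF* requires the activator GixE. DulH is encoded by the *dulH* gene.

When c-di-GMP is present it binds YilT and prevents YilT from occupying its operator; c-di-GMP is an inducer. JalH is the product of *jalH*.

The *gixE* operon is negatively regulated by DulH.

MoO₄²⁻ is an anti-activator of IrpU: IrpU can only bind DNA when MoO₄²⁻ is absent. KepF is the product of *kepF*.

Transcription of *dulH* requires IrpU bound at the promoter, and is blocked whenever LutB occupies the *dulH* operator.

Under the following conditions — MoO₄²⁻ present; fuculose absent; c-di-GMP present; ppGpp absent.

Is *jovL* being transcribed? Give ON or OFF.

OFF

ppGpp is absent, so ElnT is inactive.
c-di-GMP is present, so YilT is inactive.
With no repressor bound, *jalH* is transcribed.
So JalH is produced and active.
MoO₄²⁻ is present, so IrpU is inactive.
Fuculose is absent, so LutB is active.
With repressor LutB bound, *dulH* is not transcribed.
So DulH is not produced.
With no repressor bound, *gixE* is transcribed.
So GixE is produced and active.
No repressor is bound and GixE is active, so *kepF* is transcribed.
So KepF is produced and active.
With repressor KepF bound, *jovL* is not transcribed.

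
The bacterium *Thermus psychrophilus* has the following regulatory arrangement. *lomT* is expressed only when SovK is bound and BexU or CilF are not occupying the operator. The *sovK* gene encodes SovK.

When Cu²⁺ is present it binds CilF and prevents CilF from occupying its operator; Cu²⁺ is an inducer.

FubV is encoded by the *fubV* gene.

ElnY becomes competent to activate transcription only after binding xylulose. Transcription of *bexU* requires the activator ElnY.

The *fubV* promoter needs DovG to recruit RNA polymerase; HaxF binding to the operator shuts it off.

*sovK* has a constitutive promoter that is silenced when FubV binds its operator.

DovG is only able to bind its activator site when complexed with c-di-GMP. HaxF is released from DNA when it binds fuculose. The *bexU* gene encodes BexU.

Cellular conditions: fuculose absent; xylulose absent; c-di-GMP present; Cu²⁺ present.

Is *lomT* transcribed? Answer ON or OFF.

c-di-GMP is present, so DovG is active.
Fuculose is absent, so HaxF is active.
With repressor HaxF bound, *fubV* is not transcribed.
So FubV is not produced.
With no repressor bound, *sovK* is transcribed.
So SovK is produced and active.
Xylulose is absent, so ElnY is inactive.
Required activator ElnY is absent, so *bexU* is not transcribed.
So BexU is not produced.
Cu²⁺ is present, so CilF is inactive.
No repressor is bound and SovK is active, so *lomT* is transcribed.

ON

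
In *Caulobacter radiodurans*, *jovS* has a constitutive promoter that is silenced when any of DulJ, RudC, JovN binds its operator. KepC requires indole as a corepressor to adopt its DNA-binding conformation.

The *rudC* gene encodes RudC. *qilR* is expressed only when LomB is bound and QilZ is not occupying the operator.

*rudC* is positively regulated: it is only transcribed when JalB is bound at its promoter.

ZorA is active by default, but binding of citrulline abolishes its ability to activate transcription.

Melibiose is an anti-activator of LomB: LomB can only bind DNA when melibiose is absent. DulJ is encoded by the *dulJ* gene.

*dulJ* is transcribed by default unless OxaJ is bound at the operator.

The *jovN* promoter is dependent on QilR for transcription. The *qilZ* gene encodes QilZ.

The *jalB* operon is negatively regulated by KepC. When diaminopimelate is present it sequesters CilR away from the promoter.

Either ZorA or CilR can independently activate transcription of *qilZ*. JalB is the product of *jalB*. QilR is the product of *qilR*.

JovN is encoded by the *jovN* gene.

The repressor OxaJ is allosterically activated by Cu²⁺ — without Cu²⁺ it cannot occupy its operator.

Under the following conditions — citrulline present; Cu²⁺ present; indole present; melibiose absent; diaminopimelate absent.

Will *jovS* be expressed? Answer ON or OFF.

ON

Cu²⁺ is present, so OxaJ is active.
With repressor OxaJ bound, *dulJ* is not transcribed.
So DulJ is not produced.
Indole is present, so KepC is active.
With repressor KepC bound, *jalB* is not transcribed.
So JalB is not produced.
Required activator JalB is absent, so *rudC* is not transcribed.
So RudC is not produced.
Melibiose is absent, so LomB is active.
Citrulline is present, so ZorA is inactive.
Diaminopimelate is absent, so CilR is active.
Activator CilR is present, so *qilZ* is transcribed.
So QilZ is produced and active.
With repressor QilZ bound, *qilR* is not transcribed.
So QilR is not produced.
Required activator QilR is absent, so *jovN* is not transcribed.
So JovN is not produced.
With no repressor bound, *jovS* is transcribed.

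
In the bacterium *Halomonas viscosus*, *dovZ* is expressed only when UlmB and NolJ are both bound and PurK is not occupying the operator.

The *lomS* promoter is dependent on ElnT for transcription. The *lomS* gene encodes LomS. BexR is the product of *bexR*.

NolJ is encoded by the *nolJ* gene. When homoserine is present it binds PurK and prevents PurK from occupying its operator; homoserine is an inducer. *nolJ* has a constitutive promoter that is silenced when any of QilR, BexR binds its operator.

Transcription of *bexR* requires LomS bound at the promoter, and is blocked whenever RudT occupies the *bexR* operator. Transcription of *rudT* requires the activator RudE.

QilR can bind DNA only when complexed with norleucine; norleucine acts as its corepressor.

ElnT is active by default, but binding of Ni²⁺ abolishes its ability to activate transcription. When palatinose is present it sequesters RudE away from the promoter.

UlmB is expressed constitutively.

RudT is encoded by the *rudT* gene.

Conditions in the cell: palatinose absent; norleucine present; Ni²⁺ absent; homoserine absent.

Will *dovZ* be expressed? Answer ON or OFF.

OFF

Homoserine is absent, so PurK is active.
UlmB is produced constitutively and is active.
Norleucine is present, so QilR is active.
Palatinose is absent, so RudE is active.
No repressor is bound and RudE is active, so *rudT* is transcribed.
So RudT is produced and active.
Ni²⁺ is absent, so ElnT is active.
No repressor is bound and ElnT is active, so *lomS* is transcribed.
So LomS is produced and active.
With repressor RudT bound, *bexR* is not transcribed.
So BexR is not produced.
With repressor QilR bound, *nolJ* is not transcribed.
So NolJ is not produced.
With repressor PurK bound, *dovZ* is not transcribed.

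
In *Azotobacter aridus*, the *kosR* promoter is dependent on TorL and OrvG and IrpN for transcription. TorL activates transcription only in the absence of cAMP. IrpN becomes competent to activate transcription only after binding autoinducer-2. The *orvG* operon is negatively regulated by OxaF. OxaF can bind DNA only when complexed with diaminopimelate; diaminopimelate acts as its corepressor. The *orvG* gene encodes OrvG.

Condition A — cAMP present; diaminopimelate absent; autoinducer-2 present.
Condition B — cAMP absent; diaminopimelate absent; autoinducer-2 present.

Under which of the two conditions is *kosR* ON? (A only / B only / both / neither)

B only

Condition A:
cAMP is present, so TorL is inactive.
Diaminopimelate is absent, so OxaF is inactive.
With no repressor bound, *orvG* is transcribed.
So OrvG is produced and active.
Autoinducer-2 is present, so IrpN is active.
Required activator TorL is absent, so *kosR* is not transcribed.
→ *kosR* is OFF in A.
Condition B:
cAMP is absent, so TorL is active.
Diaminopimelate is absent, so OxaF is inactive.
With no repressor bound, *orvG* is transcribed.
So OrvG is produced and active.
Autoinducer-2 is present, so IrpN is active.
No repressor is bound and TorL and OrvG and IrpN are active, so *kosR* is transcribed.
→ *kosR* is ON in B.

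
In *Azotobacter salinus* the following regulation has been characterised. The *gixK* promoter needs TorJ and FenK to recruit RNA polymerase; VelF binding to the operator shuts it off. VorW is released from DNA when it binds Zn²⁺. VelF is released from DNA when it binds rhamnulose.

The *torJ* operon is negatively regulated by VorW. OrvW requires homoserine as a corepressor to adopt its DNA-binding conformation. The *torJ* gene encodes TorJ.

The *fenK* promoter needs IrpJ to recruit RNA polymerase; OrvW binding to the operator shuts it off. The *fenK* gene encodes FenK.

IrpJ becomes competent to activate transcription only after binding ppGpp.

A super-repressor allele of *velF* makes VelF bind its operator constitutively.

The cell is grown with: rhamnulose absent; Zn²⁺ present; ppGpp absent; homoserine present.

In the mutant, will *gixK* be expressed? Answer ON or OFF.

OFF

VelF is constitutively active in this strain.
Zn²⁺ is present, so VorW is inactive.
With no repressor bound, *torJ* is transcribed.
So TorJ is produced and active.
Homoserine is present, so OrvW is active.
ppGpp is absent, so IrpJ is inactive.
With repressor OrvW bound, *fenK* is not transcribed.
So FenK is not produced.
With repressor VelF bound, *gixK* is not transcribed.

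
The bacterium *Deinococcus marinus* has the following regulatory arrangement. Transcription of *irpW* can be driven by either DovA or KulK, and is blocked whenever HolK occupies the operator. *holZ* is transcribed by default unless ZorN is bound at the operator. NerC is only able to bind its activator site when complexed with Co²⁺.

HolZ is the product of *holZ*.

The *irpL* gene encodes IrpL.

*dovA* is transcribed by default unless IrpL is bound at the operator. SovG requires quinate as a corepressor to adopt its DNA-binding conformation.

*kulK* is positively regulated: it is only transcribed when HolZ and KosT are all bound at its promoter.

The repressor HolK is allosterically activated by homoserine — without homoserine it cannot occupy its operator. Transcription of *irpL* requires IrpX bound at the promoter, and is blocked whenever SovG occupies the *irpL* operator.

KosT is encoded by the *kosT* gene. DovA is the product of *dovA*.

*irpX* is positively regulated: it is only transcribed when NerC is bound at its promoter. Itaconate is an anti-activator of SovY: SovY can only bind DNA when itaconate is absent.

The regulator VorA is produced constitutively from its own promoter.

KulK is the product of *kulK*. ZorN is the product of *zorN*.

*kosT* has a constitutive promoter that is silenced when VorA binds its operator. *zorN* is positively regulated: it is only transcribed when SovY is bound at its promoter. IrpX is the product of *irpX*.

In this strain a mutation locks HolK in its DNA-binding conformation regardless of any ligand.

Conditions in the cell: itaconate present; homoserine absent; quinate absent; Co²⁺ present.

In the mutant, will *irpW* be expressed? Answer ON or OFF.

Quinate is absent, so SovG is inactive.
Co²⁺ is present, so NerC is active.
No repressor is bound and NerC is active, so *irpX* is transcribed.
So IrpX is produced and active.
No repressor is bound and IrpX is active, so *irpL* is transcribed.
So IrpL is produced and active.
With repressor IrpL bound, *dovA* is not transcribed.
So DovA is not produced.
HolK is constitutively active in this strain.
Itaconate is present, so SovY is inactive.
Required activator SovY is absent, so *zorN* is not transcribed.
So ZorN is not produced.
With no repressor bound, *holZ* is transcribed.
So HolZ is produced and active.
VorA is produced constitutively and is active.
With repressor VorA bound, *kosT* is not transcribed.
So KosT is not produced.
Required activator KosT is absent, so *kulK* is not transcribed.
So KulK is not produced.
With repressor HolK bound, *irpW* is not transcribed.

OFF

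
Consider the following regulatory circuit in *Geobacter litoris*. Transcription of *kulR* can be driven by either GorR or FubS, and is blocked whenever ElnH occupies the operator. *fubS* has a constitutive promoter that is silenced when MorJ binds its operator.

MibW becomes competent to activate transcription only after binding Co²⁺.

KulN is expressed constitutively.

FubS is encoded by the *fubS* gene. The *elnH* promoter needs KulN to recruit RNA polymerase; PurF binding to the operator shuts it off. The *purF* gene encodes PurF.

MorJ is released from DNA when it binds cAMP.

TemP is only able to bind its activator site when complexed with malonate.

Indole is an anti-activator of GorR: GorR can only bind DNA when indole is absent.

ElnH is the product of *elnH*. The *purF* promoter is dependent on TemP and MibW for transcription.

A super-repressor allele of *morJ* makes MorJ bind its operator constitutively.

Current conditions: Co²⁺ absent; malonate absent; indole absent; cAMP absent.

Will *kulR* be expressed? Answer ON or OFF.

OFF

Indole is absent, so GorR is active.
MorJ is constitutively active in this strain.
With repressor MorJ bound, *fubS* is not transcribed.
So FubS is not produced.
Malonate is absent, so TemP is inactive.
Co²⁺ is absent, so MibW is inactive.
Required activator TemP is absent, so *purF* is not transcribed.
So PurF is not produced.
KulN is produced constitutively and is active.
No repressor is bound and KulN is active, so *elnH* is transcribed.
So ElnH is produced and active.
With repressor ElnH bound, *kulR* is not transcribed.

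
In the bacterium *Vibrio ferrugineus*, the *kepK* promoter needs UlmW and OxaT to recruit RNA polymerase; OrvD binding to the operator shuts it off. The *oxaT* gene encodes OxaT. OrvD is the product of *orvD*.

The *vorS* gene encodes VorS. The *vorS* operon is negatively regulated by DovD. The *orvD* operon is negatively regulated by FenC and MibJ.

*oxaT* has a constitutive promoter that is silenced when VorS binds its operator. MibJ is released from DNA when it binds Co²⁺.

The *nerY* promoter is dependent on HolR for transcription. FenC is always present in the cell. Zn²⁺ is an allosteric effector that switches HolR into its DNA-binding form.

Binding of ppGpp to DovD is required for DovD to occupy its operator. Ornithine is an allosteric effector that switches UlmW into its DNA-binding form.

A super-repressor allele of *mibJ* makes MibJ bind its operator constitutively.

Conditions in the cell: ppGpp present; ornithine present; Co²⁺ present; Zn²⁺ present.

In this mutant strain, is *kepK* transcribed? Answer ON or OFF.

Ornithine is present, so UlmW is active.
FenC is produced constitutively and is active.
MibJ is constitutively active in this strain.
With repressor FenC bound, *orvD* is not transcribed.
So OrvD is not produced.
ppGpp is present, so DovD is active.
With repressor DovD bound, *vorS* is not transcribed.
So VorS is not produced.
With no repressor bound, *oxaT* is transcribed.
So OxaT is produced and active.
No repressor is bound and UlmW and OxaT are active, so *kepK* is transcribed.

ON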